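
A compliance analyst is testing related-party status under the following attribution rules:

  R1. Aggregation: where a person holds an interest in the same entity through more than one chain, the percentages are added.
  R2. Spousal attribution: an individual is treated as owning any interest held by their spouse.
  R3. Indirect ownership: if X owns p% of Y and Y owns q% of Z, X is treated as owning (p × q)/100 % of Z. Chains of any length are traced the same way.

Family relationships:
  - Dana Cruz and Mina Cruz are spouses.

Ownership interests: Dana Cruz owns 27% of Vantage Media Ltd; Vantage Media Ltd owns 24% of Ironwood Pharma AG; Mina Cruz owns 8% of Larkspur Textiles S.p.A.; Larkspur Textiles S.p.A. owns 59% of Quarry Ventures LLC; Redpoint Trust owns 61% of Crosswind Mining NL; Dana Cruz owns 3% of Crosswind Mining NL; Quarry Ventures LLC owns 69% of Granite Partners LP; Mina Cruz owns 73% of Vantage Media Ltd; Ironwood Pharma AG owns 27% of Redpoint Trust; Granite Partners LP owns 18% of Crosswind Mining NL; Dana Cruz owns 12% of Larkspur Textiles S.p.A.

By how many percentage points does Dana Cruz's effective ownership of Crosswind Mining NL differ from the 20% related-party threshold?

11.58164

By spousal attribution (R2), Dana Cruz is treated as also owning Mina Cruz's interest in Larkspur Textiles S.p.A, giving 12% + 8% = 20%.
By spousal attribution (R2), Dana Cruz is treated as also owning Mina Cruz's interest in Vantage Media Ltd, giving 27% + 73% = 100%.
Chain via Larkspur Textiles S.p.A. → Quarry Ventures LLC → Granite Partners LP (R3): 20% × 59% × 69% × 18% = 1.46556% of Crosswind Mining NL.
Chain via Vantage Media Ltd → Ironwood Pharma AG → Redpoint Trust (R3): 100% × 24% × 27% × 61% = 3.9528% of Crosswind Mining NL.
Direct interest in Crosswind Mining NL: 3%.
Aggregating (R1): 1.46556% + 3.9528% + 3% = 8.41836%.
8.41836% falls short of the 20% threshold by 11.58164 percentage points.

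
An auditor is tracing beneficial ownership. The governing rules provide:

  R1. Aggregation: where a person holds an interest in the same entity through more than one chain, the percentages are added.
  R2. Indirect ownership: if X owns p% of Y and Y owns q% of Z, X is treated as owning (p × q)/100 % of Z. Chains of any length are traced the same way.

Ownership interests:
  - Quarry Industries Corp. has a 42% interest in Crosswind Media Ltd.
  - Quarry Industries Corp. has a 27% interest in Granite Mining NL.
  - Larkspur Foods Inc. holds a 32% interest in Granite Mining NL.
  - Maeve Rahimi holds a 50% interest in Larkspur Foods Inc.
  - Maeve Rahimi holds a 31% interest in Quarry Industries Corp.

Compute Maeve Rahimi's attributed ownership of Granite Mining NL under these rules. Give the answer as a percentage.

24.37%

Chain via Quarry Industries Corp. (R2): 31% × 27% = 8.37% of Granite Mining NL.
Chain via Larkspur Foods Inc. (R2): 50% × 32% = 16% of Granite Mining NL.
Aggregating (R1): 8.37% + 16% = 24.37%.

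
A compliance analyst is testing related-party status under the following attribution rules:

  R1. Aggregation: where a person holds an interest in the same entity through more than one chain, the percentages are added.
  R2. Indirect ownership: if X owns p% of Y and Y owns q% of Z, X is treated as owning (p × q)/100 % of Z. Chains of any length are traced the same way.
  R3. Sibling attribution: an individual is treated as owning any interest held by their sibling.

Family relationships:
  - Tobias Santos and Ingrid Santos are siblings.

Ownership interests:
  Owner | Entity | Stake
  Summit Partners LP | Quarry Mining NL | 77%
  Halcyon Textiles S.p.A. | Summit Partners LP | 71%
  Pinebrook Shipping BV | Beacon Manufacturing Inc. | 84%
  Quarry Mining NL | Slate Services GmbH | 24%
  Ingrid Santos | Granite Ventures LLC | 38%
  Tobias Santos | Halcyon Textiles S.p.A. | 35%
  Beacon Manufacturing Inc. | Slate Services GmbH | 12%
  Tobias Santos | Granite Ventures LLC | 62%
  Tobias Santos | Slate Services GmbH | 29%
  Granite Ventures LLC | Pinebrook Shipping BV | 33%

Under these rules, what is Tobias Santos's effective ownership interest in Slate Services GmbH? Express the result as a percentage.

By sibling attribution (R3), Tobias Santos is treated as also owning Ingrid Santos's interest in Granite Ventures LLC, giving 62% + 38% = 100%.
Chain via Halcyon Textiles S.p.A. → Summit Partners LP → Quarry Mining NL (R2): 35% × 71% × 77% × 24% = 4.59228% of Slate Services GmbH.
Chain via Granite Ventures LLC → Pinebrook Shipping BV → Beacon Manufacturing Inc. (R2): 100% × 33% × 84% × 12% = 3.3264% of Slate Services GmbH.
Direct interest in Slate Services GmbH: 29%.
Aggregating (R1): 4.59228% + 3.3264% + 29% = 36.91868%.

36.91868%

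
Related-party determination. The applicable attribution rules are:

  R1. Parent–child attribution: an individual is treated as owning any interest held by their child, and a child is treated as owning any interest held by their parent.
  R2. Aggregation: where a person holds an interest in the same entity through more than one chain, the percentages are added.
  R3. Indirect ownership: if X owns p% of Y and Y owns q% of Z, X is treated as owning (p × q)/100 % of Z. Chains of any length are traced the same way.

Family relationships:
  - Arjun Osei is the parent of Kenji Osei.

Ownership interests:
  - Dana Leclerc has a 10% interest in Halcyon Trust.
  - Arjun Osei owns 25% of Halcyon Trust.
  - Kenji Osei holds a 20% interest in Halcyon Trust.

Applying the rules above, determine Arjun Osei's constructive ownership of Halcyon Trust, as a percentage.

45%

By parent–child attribution (R1), Arjun Osei is treated as also owning Kenji Osei's interest in Halcyon Trust, giving 25% + 20% = 45%.
Direct interest in Halcyon Trust: 45%.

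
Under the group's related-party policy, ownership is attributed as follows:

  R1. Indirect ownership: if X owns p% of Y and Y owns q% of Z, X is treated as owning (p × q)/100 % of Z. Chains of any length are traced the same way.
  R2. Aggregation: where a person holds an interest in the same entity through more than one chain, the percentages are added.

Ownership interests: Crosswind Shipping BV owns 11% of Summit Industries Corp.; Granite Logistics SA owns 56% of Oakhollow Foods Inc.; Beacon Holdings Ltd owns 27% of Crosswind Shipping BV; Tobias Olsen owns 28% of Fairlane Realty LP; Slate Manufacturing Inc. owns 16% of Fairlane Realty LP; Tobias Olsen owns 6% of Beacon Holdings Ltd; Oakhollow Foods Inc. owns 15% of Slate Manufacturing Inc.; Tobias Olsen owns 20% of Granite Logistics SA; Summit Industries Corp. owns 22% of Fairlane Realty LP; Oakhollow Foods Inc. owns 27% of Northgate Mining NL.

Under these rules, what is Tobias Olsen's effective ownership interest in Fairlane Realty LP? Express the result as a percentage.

28.308004%

Chain via Granite Logistics SA → Oakhollow Foods Inc. → Slate Manufacturing Inc. (R1): 20% × 56% × 15% × 16% = 0.2688% of Fairlane Realty LP.
Chain via Beacon Holdings Ltd → Crosswind Shipping BV → Summit Industries Corp. (R1): 6% × 27% × 11% × 22% = 0.039204% of Fairlane Realty LP.
Direct interest in Fairlane Realty LP: 28%.
Aggregating (R2): 0.2688% + 0.039204% + 28% = 28.308004%.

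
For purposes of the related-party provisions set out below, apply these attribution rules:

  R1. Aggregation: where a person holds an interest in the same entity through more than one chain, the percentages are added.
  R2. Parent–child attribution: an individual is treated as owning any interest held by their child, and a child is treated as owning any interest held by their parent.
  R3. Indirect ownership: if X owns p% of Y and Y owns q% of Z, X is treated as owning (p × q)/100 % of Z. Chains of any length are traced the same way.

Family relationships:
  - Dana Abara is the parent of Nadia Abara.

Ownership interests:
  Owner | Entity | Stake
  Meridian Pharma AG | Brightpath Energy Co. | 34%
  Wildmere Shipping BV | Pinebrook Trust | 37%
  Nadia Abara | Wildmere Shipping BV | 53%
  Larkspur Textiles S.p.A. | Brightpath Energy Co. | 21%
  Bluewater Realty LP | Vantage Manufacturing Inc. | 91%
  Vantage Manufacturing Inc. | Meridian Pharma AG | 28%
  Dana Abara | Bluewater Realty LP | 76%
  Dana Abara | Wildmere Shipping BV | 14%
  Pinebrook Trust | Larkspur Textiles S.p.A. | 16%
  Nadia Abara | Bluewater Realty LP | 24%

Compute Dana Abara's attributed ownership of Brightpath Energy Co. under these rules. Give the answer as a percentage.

By parent–child attribution (R2), Dana Abara is treated as also owning Nadia Abara's interest in Wildmere Shipping BV, giving 14% + 53% = 67%.
By parent–child attribution (R2), Dana Abara is treated as also owning Nadia Abara's interest in Bluewater Realty LP, giving 76% + 24% = 100%.
Chain via Wildmere Shipping BV → Pinebrook Trust → Larkspur Textiles S.p.A. (R3): 67% × 37% × 16% × 21% = 0.832944% of Brightpath Energy Co.
Chain via Bluewater Realty LP → Vantage Manufacturing Inc. → Meridian Pharma AG (R3): 100% × 91% × 28% × 34% = 8.6632% of Brightpath Energy Co.
Aggregating (R1): 0.832944% + 8.6632% = 9.496144%.

9.496144%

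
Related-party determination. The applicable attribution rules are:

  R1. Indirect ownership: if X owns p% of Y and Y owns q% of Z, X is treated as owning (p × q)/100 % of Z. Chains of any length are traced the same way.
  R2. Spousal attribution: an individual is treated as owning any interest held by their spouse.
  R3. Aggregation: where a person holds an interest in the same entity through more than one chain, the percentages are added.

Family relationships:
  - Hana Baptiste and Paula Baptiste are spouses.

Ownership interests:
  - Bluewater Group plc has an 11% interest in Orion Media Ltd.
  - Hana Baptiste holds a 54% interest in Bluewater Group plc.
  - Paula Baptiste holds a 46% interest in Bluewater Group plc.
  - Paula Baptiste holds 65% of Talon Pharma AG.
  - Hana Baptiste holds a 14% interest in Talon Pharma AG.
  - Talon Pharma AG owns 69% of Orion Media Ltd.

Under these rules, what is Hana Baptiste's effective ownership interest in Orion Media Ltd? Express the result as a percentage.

65.51%

By spousal attribution (R2), Hana Baptiste is treated as also owning Paula Baptiste's interest in Talon Pharma AG, giving 14% + 65% = 79%.
By spousal attribution (R2), Hana Baptiste is treated as also owning Paula Baptiste's interest in Bluewater Group plc, giving 54% + 46% = 100%.
Chain via Talon Pharma AG (R1): 79% × 69% = 54.51% of Orion Media Ltd.
Chain via Bluewater Group plc (R1): 100% × 11% = 11% of Orion Media Ltd.
Aggregating (R3): 54.51% + 11% = 65.51%.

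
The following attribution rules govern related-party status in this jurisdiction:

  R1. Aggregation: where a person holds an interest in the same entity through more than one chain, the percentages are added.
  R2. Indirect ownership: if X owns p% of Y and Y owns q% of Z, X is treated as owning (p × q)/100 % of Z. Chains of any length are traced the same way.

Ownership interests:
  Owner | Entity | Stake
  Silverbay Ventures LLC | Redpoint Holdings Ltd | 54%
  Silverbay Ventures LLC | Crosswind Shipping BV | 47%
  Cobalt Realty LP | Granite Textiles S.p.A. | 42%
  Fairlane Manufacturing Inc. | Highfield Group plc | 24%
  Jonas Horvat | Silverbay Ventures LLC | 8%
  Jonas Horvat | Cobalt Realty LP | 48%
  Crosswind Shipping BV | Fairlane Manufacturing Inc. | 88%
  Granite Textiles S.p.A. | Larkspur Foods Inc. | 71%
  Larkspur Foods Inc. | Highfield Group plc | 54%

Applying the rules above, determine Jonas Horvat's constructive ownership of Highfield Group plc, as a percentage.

8.523456%

Chain via Silverbay Ventures LLC → Crosswind Shipping BV → Fairlane Manufacturing Inc. (R2): 8% × 47% × 88% × 24% = 0.794112% of Highfield Group plc.
Chain via Cobalt Realty LP → Granite Textiles S.p.A. → Larkspur Foods Inc. (R2): 48% × 42% × 71% × 54% = 7.729344% of Highfield Group plc.
Aggregating (R1): 0.794112% + 7.729344% = 8.523456%.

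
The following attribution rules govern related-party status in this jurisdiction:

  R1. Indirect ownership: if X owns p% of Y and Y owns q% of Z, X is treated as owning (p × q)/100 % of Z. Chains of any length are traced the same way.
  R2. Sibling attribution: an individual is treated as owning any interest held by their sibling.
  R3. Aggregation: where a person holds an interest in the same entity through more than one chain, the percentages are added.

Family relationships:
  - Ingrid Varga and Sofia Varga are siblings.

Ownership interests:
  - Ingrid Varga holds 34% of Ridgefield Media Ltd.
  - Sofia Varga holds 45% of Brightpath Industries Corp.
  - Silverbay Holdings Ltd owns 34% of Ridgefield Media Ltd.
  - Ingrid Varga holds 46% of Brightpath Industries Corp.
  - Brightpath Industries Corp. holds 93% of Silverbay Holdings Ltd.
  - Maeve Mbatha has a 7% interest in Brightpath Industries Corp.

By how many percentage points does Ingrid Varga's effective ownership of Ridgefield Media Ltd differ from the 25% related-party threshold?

By sibling attribution (R2), Ingrid Varga is treated as also owning Sofia Varga's interest in Brightpath Industries Corp, giving 46% + 45% = 91%.
Chain via Brightpath Industries Corp. → Silverbay Holdings Ltd (R1): 91% × 93% × 34% = 28.7742% of Ridgefield Media Ltd.
Direct interest in Ridgefield Media Ltd: 34%.
Aggregating (R3): 28.7742% + 34% = 62.7742%.
62.7742% exceeds the 25% threshold by 37.7742 percentage points.

37.7742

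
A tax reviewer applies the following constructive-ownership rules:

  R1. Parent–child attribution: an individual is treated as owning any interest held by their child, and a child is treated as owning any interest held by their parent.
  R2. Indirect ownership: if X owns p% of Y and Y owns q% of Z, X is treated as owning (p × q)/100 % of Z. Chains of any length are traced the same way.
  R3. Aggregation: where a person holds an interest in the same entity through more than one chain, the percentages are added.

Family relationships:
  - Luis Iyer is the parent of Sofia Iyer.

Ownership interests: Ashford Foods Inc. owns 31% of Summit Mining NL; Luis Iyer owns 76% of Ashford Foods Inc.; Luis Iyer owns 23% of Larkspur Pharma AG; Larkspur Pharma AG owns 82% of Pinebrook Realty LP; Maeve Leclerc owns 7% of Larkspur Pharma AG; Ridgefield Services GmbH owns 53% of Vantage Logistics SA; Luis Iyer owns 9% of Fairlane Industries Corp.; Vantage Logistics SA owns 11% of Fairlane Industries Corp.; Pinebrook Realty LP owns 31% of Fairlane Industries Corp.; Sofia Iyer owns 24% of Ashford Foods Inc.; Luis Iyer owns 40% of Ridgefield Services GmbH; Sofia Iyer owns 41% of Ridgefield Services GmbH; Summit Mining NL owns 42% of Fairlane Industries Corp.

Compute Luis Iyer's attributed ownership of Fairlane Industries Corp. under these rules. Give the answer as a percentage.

32.5889%

By parent–child attribution (R1), Luis Iyer is treated as also owning Sofia Iyer's interest in Ridgefield Services GmbH, giving 40% + 41% = 81%.
By parent–child attribution (R1), Luis Iyer is treated as also owning Sofia Iyer's interest in Ashford Foods Inc, giving 76% + 24% = 100%.
Chain via Ridgefield Services GmbH → Vantage Logistics SA (R2): 81% × 53% × 11% = 4.7223% of Fairlane Industries Corp.
Chain via Larkspur Pharma AG → Pinebrook Realty LP (R2): 23% × 82% × 31% = 5.8466% of Fairlane Industries Corp.
Chain via Ashford Foods Inc. → Summit Mining NL (R2): 100% × 31% × 42% = 13.02% of Fairlane Industries Corp.
Direct interest in Fairlane Industries Corp: 9%.
Aggregating (R3): 4.7223% + 5.8466% + 13.02% + 9% = 32.5889%.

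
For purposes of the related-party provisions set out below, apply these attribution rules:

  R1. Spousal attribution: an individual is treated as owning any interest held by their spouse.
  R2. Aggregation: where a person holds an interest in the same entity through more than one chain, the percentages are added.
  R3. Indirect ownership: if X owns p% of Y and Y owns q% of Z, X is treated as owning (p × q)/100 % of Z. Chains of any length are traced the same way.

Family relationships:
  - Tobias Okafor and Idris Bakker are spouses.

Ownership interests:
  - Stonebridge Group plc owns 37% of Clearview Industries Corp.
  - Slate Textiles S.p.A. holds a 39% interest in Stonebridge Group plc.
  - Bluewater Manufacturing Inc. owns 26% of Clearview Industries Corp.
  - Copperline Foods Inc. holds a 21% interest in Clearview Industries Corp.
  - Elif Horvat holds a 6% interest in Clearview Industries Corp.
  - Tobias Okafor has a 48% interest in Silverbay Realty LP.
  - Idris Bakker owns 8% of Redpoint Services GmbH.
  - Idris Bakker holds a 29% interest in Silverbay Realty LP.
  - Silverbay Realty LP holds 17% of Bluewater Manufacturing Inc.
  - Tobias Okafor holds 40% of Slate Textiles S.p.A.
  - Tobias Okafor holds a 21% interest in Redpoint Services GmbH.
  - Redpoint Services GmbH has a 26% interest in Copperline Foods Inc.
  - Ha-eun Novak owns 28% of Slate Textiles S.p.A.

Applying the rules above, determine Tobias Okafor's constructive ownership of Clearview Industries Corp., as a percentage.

By spousal attribution (R1), Tobias Okafor is treated as also owning Idris Bakker's interest in Redpoint Services GmbH, giving 21% + 8% = 29%.
By spousal attribution (R1), Tobias Okafor is treated as also owning Idris Bakker's interest in Silverbay Realty LP, giving 48% + 29% = 77%.
Chain via Redpoint Services GmbH → Copperline Foods Inc. (R3): 29% × 26% × 21% = 1.5834% of Clearview Industries Corp.
Chain via Slate Textiles S.p.A. → Stonebridge Group plc (R3): 40% × 39% × 37% = 5.772% of Clearview Industries Corp.
Chain via Silverbay Realty LP → Bluewater Manufacturing Inc. (R3): 77% × 17% × 26% = 3.4034% of Clearview Industries Corp.
Aggregating (R2): 1.5834% + 5.772% + 3.4034% = 10.7588%.

10.7588%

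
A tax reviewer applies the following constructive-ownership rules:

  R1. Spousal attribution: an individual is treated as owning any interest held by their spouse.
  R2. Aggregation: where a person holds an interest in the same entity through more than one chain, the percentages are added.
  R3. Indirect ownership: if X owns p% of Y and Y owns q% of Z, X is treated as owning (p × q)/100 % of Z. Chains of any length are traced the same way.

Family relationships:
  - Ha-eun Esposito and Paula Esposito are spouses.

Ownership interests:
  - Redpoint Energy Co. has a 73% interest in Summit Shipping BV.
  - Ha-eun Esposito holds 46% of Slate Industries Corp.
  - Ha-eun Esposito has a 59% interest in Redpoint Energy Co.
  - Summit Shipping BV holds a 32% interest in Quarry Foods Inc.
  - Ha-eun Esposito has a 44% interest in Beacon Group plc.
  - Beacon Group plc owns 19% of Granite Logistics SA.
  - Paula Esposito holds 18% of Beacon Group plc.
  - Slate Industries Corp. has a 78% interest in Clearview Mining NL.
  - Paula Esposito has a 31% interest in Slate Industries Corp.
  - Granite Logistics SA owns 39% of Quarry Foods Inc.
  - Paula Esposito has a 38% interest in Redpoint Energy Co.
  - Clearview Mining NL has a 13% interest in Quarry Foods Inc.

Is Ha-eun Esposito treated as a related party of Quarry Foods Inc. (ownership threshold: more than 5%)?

By spousal attribution (R1), Ha-eun Esposito is treated as also owning Paula Esposito's interest in Beacon Group plc, giving 44% + 18% = 62%.
By spousal attribution (R1), Ha-eun Esposito is treated as also owning Paula Esposito's interest in Redpoint Energy Co, giving 59% + 38% = 97%.
By spousal attribution (R1), Ha-eun Esposito is treated as also owning Paula Esposito's interest in Slate Industries Corp, giving 46% + 31% = 77%.
Chain via Beacon Group plc → Granite Logistics SA (R3): 62% × 19% × 39% = 4.5942% of Quarry Foods Inc.
Chain via Redpoint Energy Co. → Summit Shipping BV (R3): 97% × 73% × 32% = 22.6592% of Quarry Foods Inc.
Chain via Slate Industries Corp. → Clearview Mining NL (R3): 77% × 78% × 13% = 7.8078% of Quarry Foods Inc.
Aggregating (R2): 4.5942% + 22.6592% + 7.8078% = 35.0612%.
35.0612% exceeds the 5% threshold, so Ha-eun is a related party to Quarry Foods Inc.

Yes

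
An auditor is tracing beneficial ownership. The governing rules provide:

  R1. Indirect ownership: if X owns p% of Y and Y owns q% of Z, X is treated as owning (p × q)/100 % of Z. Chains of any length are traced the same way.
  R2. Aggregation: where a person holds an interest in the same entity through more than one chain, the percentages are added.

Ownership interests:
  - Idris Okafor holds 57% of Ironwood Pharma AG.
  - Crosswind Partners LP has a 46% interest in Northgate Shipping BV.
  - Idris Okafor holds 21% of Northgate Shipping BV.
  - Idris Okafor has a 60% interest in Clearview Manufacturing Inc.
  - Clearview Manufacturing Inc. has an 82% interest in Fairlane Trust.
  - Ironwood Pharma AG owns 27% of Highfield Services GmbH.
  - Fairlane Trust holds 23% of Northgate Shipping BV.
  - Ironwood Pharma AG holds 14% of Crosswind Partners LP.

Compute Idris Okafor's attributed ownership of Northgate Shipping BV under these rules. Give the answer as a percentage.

35.9868%

Chain via Ironwood Pharma AG → Crosswind Partners LP (R1): 57% × 14% × 46% = 3.6708% of Northgate Shipping BV.
Chain via Clearview Manufacturing Inc. → Fairlane Trust (R1): 60% × 82% × 23% = 11.316% of Northgate Shipping BV.
Direct interest in Northgate Shipping BV: 21%.
Aggregating (R2): 3.6708% + 11.316% + 21% = 35.9868%.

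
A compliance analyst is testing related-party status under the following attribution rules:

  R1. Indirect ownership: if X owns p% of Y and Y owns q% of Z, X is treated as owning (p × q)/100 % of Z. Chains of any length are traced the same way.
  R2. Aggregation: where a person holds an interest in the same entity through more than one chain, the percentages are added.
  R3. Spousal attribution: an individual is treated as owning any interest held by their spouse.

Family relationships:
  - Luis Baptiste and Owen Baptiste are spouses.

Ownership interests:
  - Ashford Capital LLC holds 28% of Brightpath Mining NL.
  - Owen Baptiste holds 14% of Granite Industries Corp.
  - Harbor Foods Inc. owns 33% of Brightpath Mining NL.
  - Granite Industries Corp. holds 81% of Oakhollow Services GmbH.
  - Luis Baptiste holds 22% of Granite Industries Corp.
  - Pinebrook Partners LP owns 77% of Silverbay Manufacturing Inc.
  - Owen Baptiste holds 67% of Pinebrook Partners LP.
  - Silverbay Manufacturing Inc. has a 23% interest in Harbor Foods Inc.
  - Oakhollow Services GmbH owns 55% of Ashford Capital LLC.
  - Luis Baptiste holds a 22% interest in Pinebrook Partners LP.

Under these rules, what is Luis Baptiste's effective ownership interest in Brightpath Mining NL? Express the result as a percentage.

9.692067%

By spousal attribution (R3), Luis Baptiste is treated as also owning Owen Baptiste's interest in Granite Industries Corp, giving 22% + 14% = 36%.
By spousal attribution (R3), Luis Baptiste is treated as also owning Owen Baptiste's interest in Pinebrook Partners LP, giving 22% + 67% = 89%.
Chain via Granite Industries Corp. → Oakhollow Services GmbH → Ashford Capital LLC (R1): 36% × 81% × 55% × 28% = 4.49064% of Brightpath Mining NL.
Chain via Pinebrook Partners LP → Silverbay Manufacturing Inc. → Harbor Foods Inc. (R1): 89% × 77% × 23% × 33% = 5.201427% of Brightpath Mining NL.
Aggregating (R2): 4.49064% + 5.201427% = 9.692067%.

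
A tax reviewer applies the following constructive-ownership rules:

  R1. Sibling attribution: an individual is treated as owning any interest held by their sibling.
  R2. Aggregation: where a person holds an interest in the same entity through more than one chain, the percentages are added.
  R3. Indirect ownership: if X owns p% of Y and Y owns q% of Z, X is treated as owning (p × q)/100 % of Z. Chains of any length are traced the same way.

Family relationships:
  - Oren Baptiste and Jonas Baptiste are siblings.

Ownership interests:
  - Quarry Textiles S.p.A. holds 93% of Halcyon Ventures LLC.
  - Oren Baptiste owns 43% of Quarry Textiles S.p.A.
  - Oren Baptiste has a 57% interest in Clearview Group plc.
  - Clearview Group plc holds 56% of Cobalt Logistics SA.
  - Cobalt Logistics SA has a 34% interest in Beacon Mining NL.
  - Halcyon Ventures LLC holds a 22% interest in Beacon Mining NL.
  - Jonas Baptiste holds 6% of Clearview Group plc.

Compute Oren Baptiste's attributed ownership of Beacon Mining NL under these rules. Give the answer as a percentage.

20.793%

By sibling attribution (R1), Oren Baptiste is treated as also owning Jonas Baptiste's interest in Clearview Group plc, giving 57% + 6% = 63%.
Chain via Quarry Textiles S.p.A. → Halcyon Ventures LLC (R3): 43% × 93% × 22% = 8.7978% of Beacon Mining NL.
Chain via Clearview Group plc → Cobalt Logistics SA (R3): 63% × 56% × 34% = 11.9952% of Beacon Mining NL.
Aggregating (R2): 8.7978% + 11.9952% = 20.793%.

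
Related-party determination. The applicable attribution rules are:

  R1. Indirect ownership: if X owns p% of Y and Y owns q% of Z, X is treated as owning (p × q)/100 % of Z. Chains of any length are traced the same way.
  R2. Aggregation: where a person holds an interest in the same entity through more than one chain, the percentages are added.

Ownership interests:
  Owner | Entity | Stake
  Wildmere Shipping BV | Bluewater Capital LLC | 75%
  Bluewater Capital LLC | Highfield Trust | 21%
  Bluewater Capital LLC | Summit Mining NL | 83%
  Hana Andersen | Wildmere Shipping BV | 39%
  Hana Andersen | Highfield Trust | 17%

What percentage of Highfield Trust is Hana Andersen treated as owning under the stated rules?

23.1425%

Chain via Wildmere Shipping BV → Bluewater Capital LLC (R1): 39% × 75% × 21% = 6.1425% of Highfield Trust.
Direct interest in Highfield Trust: 17%.
Aggregating (R2): 6.1425% + 17% = 23.1425%.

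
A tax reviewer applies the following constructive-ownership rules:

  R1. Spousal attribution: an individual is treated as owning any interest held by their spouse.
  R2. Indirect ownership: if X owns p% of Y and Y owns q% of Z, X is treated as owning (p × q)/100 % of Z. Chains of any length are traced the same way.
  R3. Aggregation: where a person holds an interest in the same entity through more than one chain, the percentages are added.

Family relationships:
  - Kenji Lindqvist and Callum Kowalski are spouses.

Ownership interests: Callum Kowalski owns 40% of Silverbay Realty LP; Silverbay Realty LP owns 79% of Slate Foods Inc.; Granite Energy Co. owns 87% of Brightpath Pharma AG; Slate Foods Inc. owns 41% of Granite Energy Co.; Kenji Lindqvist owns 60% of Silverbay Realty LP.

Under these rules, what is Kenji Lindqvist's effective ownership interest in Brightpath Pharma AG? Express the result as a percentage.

By spousal attribution (R1), Kenji Lindqvist is treated as also owning Callum Kowalski's interest in Silverbay Realty LP, giving 60% + 40% = 100%.
Chain via Silverbay Realty LP → Slate Foods Inc. → Granite Energy Co. (R2): 100% × 79% × 41% × 87% = 28.1793% of Brightpath Pharma AG.

28.1793%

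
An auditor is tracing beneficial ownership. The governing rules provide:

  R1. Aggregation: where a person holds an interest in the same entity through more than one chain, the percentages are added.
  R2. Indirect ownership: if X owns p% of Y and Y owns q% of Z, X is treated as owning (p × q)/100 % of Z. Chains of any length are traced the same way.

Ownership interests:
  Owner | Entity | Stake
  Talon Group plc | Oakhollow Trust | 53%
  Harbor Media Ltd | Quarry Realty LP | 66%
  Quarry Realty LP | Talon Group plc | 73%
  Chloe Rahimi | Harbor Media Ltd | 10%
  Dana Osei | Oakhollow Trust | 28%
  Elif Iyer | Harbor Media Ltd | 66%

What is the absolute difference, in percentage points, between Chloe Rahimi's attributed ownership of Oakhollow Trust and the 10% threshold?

Chain via Harbor Media Ltd → Quarry Realty LP → Talon Group plc (R2): 10% × 66% × 73% × 53% = 2.55354% of Oakhollow Trust.
2.55354% falls short of the 10% threshold by 7.44646 percentage points.

7.44646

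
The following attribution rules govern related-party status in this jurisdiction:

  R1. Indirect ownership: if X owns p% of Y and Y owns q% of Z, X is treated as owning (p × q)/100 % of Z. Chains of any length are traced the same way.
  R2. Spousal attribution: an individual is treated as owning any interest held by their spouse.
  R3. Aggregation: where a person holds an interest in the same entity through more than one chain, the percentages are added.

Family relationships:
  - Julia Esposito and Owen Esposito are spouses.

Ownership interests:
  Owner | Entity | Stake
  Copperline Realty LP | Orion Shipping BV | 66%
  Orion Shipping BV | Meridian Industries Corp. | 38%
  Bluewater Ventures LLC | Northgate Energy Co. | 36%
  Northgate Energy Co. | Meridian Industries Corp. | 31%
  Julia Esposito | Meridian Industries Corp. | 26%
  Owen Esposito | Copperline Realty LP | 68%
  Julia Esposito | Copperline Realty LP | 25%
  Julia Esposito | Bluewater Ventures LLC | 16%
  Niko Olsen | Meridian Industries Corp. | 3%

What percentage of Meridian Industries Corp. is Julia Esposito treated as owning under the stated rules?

By spousal attribution (R2), Julia Esposito is treated as also owning Owen Esposito's interest in Copperline Realty LP, giving 25% + 68% = 93%.
Chain via Bluewater Ventures LLC → Northgate Energy Co. (R1): 16% × 36% × 31% = 1.7856% of Meridian Industries Corp.
Chain via Copperline Realty LP → Orion Shipping BV (R1): 93% × 66% × 38% = 23.3244% of Meridian Industries Corp.
Direct interest in Meridian Industries Corp: 26%.
Aggregating (R3): 1.7856% + 23.3244% + 26% = 51.11%.

51.11%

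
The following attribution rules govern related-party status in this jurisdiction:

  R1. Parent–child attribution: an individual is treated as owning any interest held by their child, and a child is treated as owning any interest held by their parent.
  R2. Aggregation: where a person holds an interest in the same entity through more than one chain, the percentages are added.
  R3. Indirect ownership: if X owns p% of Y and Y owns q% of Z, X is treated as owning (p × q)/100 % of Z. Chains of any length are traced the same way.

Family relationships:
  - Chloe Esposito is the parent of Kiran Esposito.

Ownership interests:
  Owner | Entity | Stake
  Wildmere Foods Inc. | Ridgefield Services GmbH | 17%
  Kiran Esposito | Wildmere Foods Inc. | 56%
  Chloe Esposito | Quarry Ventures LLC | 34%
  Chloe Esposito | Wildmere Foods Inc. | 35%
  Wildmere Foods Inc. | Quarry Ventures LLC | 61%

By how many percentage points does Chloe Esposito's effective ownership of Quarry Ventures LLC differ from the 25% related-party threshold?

64.51

By parent–child attribution (R1), Chloe Esposito is treated as also owning Kiran Esposito's interest in Wildmere Foods Inc, giving 35% + 56% = 91%.
Chain via Wildmere Foods Inc. (R3): 91% × 61% = 55.51% of Quarry Ventures LLC.
Direct interest in Quarry Ventures LLC: 34%.
Aggregating (R2): 55.51% + 34% = 89.51%.
89.51% exceeds the 25% threshold by 64.51 percentage points.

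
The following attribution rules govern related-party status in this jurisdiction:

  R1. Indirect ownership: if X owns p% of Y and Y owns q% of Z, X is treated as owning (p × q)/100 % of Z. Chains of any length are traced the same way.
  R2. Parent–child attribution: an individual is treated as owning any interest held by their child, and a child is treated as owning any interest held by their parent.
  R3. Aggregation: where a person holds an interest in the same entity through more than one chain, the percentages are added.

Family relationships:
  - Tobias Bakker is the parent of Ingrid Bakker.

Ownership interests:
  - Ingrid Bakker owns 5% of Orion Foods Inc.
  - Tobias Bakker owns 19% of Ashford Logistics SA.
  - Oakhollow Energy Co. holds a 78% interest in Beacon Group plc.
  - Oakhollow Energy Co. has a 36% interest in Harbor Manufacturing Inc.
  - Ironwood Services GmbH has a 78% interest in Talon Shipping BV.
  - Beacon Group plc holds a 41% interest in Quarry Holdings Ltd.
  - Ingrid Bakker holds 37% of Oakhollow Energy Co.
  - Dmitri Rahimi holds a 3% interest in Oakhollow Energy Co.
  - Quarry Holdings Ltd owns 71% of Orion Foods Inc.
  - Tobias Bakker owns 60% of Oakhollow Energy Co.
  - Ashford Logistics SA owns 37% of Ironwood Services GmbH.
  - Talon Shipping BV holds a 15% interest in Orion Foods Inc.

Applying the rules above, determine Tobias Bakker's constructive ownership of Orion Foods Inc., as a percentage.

27.847136%

By parent–child attribution (R2), Tobias Bakker is treated as also owning Ingrid Bakker's interest in Oakhollow Energy Co, giving 60% + 37% = 97%.
By parent–child attribution (R2), Tobias Bakker is treated as owning Ingrid Bakker's 5% interest in Orion Foods Inc.
Chain via Ashford Logistics SA → Ironwood Services GmbH → Talon Shipping BV (R1): 19% × 37% × 78% × 15% = 0.82251% of Orion Foods Inc.
Chain via Oakhollow Energy Co. → Beacon Group plc → Quarry Holdings Ltd (R1): 97% × 78% × 41% × 71% = 22.024626% of Orion Foods Inc.
Direct interest in Orion Foods Inc: 5%.
Aggregating (R3): 0.82251% + 22.024626% + 5% = 27.847136%.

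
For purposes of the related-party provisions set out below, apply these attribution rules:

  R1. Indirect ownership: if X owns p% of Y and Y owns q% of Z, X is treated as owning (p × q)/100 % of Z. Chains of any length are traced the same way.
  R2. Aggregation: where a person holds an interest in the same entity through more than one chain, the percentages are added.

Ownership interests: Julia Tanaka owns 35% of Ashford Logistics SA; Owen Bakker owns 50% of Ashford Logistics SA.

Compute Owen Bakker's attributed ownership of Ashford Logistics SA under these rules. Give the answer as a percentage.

Direct interest in Ashford Logistics SA: 50%.

50%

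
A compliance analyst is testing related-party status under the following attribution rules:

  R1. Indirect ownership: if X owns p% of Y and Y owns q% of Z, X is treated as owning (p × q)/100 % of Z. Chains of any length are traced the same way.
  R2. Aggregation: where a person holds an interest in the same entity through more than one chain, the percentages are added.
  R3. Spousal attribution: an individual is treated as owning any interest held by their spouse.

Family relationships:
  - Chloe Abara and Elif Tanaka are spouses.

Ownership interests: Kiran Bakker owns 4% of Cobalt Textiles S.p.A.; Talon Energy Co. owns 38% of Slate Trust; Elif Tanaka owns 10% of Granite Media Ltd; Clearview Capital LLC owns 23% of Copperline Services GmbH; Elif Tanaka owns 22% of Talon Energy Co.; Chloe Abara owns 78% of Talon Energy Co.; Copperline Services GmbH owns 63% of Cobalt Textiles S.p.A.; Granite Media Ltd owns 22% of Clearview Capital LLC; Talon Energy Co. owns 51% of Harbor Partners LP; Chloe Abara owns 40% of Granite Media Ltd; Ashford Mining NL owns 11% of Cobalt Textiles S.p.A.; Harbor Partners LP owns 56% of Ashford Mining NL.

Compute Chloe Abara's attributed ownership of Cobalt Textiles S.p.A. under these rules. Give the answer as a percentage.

By spousal attribution (R3), Chloe Abara is treated as also owning Elif Tanaka's interest in Granite Media Ltd, giving 40% + 10% = 50%.
By spousal attribution (R3), Chloe Abara is treated as also owning Elif Tanaka's interest in Talon Energy Co, giving 78% + 22% = 100%.
Chain via Granite Media Ltd → Clearview Capital LLC → Copperline Services GmbH (R1): 50% × 22% × 23% × 63% = 1.5939% of Cobalt Textiles S.p.A.
Chain via Talon Energy Co. → Harbor Partners LP → Ashford Mining NL (R1): 100% × 51% × 56% × 11% = 3.1416% of Cobalt Textiles S.p.A.
Aggregating (R2): 1.5939% + 3.1416% = 4.7355%.

4.7355%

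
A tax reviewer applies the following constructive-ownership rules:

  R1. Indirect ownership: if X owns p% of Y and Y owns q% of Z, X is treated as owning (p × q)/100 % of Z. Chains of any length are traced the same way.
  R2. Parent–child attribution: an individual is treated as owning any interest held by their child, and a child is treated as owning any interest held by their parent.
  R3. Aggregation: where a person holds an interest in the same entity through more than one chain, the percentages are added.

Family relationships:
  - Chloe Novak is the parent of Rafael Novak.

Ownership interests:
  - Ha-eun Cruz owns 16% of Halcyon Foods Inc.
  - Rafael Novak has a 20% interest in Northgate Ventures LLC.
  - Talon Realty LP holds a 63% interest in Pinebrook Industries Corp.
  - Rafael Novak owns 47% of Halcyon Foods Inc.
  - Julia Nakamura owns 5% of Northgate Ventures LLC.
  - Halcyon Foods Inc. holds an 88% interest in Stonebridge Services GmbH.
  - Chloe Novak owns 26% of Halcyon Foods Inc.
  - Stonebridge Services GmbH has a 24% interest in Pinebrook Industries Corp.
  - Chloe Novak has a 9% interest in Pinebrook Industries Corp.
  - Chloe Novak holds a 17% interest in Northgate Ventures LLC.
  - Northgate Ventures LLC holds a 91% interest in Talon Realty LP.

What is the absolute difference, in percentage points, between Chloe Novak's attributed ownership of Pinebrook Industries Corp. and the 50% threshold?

4.3703

By parent–child attribution (R2), Chloe Novak is treated as also owning Rafael Novak's interest in Halcyon Foods Inc, giving 26% + 47% = 73%.
By parent–child attribution (R2), Chloe Novak is treated as also owning Rafael Novak's interest in Northgate Ventures LLC, giving 17% + 20% = 37%.
Chain via Halcyon Foods Inc. → Stonebridge Services GmbH (R1): 73% × 88% × 24% = 15.4176% of Pinebrook Industries Corp.
Chain via Northgate Ventures LLC → Talon Realty LP (R1): 37% × 91% × 63% = 21.2121% of Pinebrook Industries Corp.
Direct interest in Pinebrook Industries Corp: 9%.
Aggregating (R3): 15.4176% + 21.2121% + 9% = 45.6297%.
45.6297% falls short of the 50% threshold by 4.3703 percentage points.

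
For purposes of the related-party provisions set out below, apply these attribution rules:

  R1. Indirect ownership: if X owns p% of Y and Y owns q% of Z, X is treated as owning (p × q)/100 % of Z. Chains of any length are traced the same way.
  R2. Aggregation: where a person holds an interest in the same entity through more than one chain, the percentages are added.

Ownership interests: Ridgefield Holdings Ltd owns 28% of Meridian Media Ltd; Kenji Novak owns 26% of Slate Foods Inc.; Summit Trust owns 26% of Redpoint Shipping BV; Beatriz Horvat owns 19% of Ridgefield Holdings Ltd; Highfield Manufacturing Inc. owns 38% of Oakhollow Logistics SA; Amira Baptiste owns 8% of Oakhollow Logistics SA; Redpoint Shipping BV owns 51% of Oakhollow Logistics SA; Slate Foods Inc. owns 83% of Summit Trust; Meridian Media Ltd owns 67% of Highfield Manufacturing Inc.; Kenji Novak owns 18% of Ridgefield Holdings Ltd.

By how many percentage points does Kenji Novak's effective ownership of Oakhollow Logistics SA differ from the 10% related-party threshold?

5.855308

Chain via Ridgefield Holdings Ltd → Meridian Media Ltd → Highfield Manufacturing Inc. (R1): 18% × 28% × 67% × 38% = 1.283184% of Oakhollow Logistics SA.
Chain via Slate Foods Inc. → Summit Trust → Redpoint Shipping BV (R1): 26% × 83% × 26% × 51% = 2.861508% of Oakhollow Logistics SA.
Aggregating (R2): 1.283184% + 2.861508% = 4.144692%.
4.144692% falls short of the 10% threshold by 5.855308 percentage points.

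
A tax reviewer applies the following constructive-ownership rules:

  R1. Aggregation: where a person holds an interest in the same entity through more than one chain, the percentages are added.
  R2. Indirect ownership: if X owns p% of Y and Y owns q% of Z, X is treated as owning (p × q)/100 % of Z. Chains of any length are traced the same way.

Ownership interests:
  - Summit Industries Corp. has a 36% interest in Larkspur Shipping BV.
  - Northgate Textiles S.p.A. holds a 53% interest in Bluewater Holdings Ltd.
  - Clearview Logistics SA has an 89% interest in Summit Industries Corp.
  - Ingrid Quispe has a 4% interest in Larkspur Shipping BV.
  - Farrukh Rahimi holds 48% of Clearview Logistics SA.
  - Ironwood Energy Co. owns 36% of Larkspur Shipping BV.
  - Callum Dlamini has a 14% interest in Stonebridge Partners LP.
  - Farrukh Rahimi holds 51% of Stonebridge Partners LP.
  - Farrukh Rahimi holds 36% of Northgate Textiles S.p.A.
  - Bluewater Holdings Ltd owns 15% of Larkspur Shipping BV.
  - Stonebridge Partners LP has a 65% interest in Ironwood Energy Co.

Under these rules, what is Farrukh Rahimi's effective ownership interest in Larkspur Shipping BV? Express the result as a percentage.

Chain via Northgate Textiles S.p.A. → Bluewater Holdings Ltd (R2): 36% × 53% × 15% = 2.862% of Larkspur Shipping BV.
Chain via Stonebridge Partners LP → Ironwood Energy Co. (R2): 51% × 65% × 36% = 11.934% of Larkspur Shipping BV.
Chain via Clearview Logistics SA → Summit Industries Corp. (R2): 48% × 89% × 36% = 15.3792% of Larkspur Shipping BV.
Aggregating (R1): 2.862% + 11.934% + 15.3792% = 30.1752%.

30.1752%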